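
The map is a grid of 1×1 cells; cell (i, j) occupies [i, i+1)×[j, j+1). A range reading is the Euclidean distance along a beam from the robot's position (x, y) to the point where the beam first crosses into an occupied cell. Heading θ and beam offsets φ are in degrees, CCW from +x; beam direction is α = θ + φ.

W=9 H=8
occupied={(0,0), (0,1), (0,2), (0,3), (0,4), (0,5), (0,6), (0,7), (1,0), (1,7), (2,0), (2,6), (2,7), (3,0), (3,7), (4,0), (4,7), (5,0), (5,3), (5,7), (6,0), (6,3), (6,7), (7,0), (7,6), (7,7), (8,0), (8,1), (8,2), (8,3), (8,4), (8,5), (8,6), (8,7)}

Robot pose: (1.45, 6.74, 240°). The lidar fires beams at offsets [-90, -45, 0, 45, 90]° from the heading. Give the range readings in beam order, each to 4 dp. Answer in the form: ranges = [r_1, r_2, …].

ranges = [0.5196, 0.4659, 0.9000, 5.9425, 0.6351]

beam 1: φ=-90°, α=150°
  cosα=-0.8660 sinα=0.5000 | (1,6) | tMaxX 0.5196 tMaxY 0.5200 | tΔX 1.1547 tΔY 2.0000
    t=0.5196 [x] (0,6) — stop
  → r_1 = 0.5196
beam 2: φ=-45°, α=195°
  cosα=-0.9659 sinα=-0.2588 | (1,6) | tMaxX 0.4659 tMaxY 2.8591 | tΔX 1.0353 tΔY 3.8637
    t=0.4659 [x] (0,6) — stop
  → r_2 = 0.4659
beam 3: φ=0°, α=240°
  cosα=-0.5000 sinα=-0.8660 | (1,6) | tMaxX 0.9000 tMaxY 0.8545 | tΔX 2.0000 tΔY 1.1547
    t=0.8545 [y] (1,5)
    t=0.9000 [x] (0,5) — stop
  → r_3 = 0.9000
beam 4: φ=45°, α=285°
  cosα=0.2588 sinα=-0.9659 | (1,6) | tMaxX 2.1250 tMaxY 0.7661 | tΔX 3.8637 tΔY 1.0353
    t=0.7661 [y] (1,5)
    t=1.8014 [y] (1,4)
    t=2.1250 [x] (2,4)
    t=2.8367 [y] (2,3)
    t=3.8719 [y] (2,2)
    t=4.9072 [y] (2,1)
    t=5.9425 [y] (2,0) — stop
  → r_4 = 5.9425
beam 5: φ=90°, α=330°
  cosα=0.8660 sinα=-0.5000 | (1,6) | tMaxX 0.6351 tMaxY 1.4800 | tΔX 1.1547 tΔY 2.0000
    t=0.6351 [x] (2,6) — stop
  → r_5 = 0.6351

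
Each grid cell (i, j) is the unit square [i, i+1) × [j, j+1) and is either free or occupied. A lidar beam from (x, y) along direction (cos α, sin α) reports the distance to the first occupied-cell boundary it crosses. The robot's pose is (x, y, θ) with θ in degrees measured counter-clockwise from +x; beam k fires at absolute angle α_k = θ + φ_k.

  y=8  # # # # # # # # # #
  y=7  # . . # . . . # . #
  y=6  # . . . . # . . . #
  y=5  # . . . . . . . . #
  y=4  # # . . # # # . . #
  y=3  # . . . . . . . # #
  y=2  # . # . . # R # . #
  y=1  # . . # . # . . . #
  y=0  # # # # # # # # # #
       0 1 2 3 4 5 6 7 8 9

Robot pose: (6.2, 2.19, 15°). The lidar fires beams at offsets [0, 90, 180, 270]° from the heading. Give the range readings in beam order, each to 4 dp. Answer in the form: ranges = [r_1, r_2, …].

beam 1: φ=0°, α=15°
  d=(0.9659,0.2588)  start (6,2)  tX=0.8282 tY=3.1296  stride 1/|dx|=1.0353 1/|dy|=3.8637
    cross x-line → (7,2), t=0.8282 (wall)
  → r_1 = 0.8282
beam 2: φ=90°, α=105°
  d=(-0.2588,0.9659)  start (6,2)  tX=0.7727 tY=0.8386  stride 1/|dx|=3.8637 1/|dy|=1.0353
    cross x-line → (5,2), t=0.7727 (wall)
  → r_2 = 0.7727
beam 3: φ=180°, α=195°
  d=(-0.9659,-0.2588)  start (6,2)  tX=0.2071 tY=0.7341  stride 1/|dx|=1.0353 1/|dy|=3.8637
    cross x-line → (5,2), t=0.2071 (wall)
  → r_3 = 0.2071
beam 4: φ=270°, α=285°
  d=(0.2588,-0.9659)  start (6,2)  tX=3.0910 tY=0.1967  stride 1/|dx|=3.8637 1/|dy|=1.0353
    cross y-line → (6,1), t=0.1967
    cross y-line → (6,0), t=1.2320 (wall)
  → r_4 = 1.2320

ranges = [0.8282, 0.7727, 0.2071, 1.2320]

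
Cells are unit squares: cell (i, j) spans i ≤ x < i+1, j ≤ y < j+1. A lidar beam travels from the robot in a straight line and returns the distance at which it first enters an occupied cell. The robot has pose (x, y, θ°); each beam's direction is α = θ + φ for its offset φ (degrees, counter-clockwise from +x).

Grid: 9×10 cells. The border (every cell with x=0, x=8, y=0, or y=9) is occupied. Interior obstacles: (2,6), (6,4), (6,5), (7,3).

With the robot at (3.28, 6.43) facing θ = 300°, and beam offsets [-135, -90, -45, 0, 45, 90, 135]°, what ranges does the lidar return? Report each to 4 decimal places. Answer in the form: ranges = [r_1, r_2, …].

beam 1: φ=-135°, α=165°
  direction (-0.9659, 0.2588); cell (3,6); t to first gridline: x 0.2899, y 2.2023 (then +1.0353 / +3.8637)
    (2,6) via x @ 0.2899  # hit
  → r_1 = 0.2899
beam 2: φ=-90°, α=210°
  direction (-0.8660, -0.5000); cell (3,6); t to first gridline: x 0.3233, y 0.8600 (then +1.1547 / +2.0000)
    (2,6) via x @ 0.3233  # hit
  → r_2 = 0.3233
beam 3: φ=-45°, α=255°
  direction (-0.2588, -0.9659); cell (3,6); t to first gridline: x 1.0818, y 0.4452 (then +3.8637 / +1.0353)
    (3,5) via y @ 0.4452
    (2,5) via x @ 1.0818
    (2,4) via y @ 1.4804
    (2,3) via y @ 2.5157
    (2,2) via y @ 3.5510
    (2,1) via y @ 4.5863
    (1,1) via x @ 4.9455
    (1,0) via y @ 5.6215  # hit
  → r_3 = 5.6215
beam 4: φ=0°, α=300°
  direction (0.5000, -0.8660); cell (3,6); t to first gridline: x 1.4400, y 0.4965 (then +2.0000 / +1.1547)
    (3,5) via y @ 0.4965
    (4,5) via x @ 1.4400
    (4,4) via y @ 1.6512
    (4,3) via y @ 2.8059
    (5,3) via x @ 3.4400
    (5,2) via y @ 3.9606
    (5,1) via y @ 5.1153
    (6,1) via x @ 5.4400
    (6,0) via y @ 6.2700  # hit
  → r_4 = 6.2700
beam 5: φ=45°, α=345°
  direction (0.9659, -0.2588); cell (3,6); t to first gridline: x 0.7454, y 1.6614 (then +1.0353 / +3.8637)
    (4,6) via x @ 0.7454
    (4,5) via y @ 1.6614
    (5,5) via x @ 1.7807
    (6,5) via x @ 2.8160  # hit
  → r_5 = 2.8160
beam 6: φ=90°, α=30°
  direction (0.8660, 0.5000); cell (3,6); t to first gridline: x 0.8314, y 1.1400 (then +1.1547 / +2.0000)
    (4,6) via x @ 0.8314
    (4,7) via y @ 1.1400
    (5,7) via x @ 1.9861
    (5,8) via y @ 3.1400
    (6,8) via x @ 3.1408
    (7,8) via x @ 4.2955
    (7,9) via y @ 5.1400  # hit
  → r_6 = 5.1400
beam 7: φ=135°, α=75°
  direction (0.2588, 0.9659); cell (3,6); t to first gridline: x 2.7819, y 0.5901 (then +3.8637 / +1.0353)
    (3,7) via y @ 0.5901
    (3,8) via y @ 1.6254
    (3,9) via y @ 2.6607  # hit
  → r_7 = 2.6607

ranges = [0.2899, 0.3233, 5.6215, 6.2700, 2.8160, 5.1400, 2.6607]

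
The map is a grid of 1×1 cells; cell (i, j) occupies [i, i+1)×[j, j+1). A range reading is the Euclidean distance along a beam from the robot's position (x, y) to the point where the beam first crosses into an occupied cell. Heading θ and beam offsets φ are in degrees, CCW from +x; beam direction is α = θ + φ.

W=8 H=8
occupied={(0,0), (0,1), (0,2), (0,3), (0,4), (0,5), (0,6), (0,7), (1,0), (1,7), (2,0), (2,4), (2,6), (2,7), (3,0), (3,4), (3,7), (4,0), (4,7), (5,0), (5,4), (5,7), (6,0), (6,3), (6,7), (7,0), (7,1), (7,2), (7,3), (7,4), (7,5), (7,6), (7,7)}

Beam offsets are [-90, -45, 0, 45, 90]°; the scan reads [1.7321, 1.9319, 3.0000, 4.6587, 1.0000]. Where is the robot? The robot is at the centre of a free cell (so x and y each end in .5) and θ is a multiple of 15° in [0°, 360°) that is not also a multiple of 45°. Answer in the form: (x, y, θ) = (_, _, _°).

(x, y, θ) = (5.5, 1.5, 120°)

Enumerate (i+0.5, j+0.5, θ) over the 31 free cells and 16 admissible headings. For each, cast all 5 beams and compare to the given ranges.
  (4.5, 2.5, 285°): beam 1 = 3.6235 ≠ 1.7321 ✗
  (1.5, 5.5, 75°): beam 1 = 1.9319 ≠ 1.7321 ✗
  (6.5, 4.5, 255°): beam 1 = 0.5176 ≠ 1.7321 ✗
  …
  (5.5, 1.5, 120°): r_1=1.7321, r_2=1.9319, r_3=3.0000, r_4=4.6587, r_5=1.0000 — all match ✓
No second candidate reproduces the full scan.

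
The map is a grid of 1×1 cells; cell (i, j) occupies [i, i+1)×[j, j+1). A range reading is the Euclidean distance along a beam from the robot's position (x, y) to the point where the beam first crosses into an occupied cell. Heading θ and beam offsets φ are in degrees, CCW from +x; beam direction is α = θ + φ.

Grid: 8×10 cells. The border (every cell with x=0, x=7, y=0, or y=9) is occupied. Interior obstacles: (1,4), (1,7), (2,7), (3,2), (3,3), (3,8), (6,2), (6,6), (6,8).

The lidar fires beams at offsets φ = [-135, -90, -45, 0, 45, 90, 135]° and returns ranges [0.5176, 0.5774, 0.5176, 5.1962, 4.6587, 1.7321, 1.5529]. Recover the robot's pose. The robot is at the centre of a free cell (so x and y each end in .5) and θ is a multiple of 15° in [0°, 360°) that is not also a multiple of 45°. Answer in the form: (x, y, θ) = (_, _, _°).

Candidates: 39 free-cell centres × 16 headings = 624 poses. Raycast each; keep the one whose scan matches to 4 dp.
  (5.5, 7.5, 255°): beam 1 = 1.7321 ≠ 0.5176 ✗
  (4.5, 6.5, 105°): beam 1 = 2.8868 ≠ 0.5176 ✗
  (3.5, 5.5, 30°): beam 1 = 1.5529 ≠ 0.5176 ✗
  …
  (1.5, 5.5, 330°): r_1=0.5176, r_2=0.5774, r_3=0.5176, r_4=5.1962, r_5=4.6587, r_6=1.7321, r_7=1.5529 — all match ✓
Only this pose fits every beam.

(x, y, θ) = (1.5, 5.5, 330°)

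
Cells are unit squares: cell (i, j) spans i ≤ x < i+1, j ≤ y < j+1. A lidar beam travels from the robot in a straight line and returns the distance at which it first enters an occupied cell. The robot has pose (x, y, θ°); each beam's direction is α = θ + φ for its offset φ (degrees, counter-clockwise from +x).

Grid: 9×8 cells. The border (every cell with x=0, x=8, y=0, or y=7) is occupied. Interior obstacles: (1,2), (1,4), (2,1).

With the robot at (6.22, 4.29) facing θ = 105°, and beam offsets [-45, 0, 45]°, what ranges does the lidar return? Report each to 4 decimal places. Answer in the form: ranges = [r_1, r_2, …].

ranges = [3.1292, 2.8056, 5.4200]

beam 1: φ=-45°, α=60°
  dir = (cos 60°, sin 60°) = (0.5000, 0.8660); from cell (6,4)
  next x-line at t=1.5600, next y-line at t=0.8198; Δt_x=2.0000, Δt_y=1.1547
    y: enter (6,5) at t=0.8198
    x: enter (7,5) at t=1.5600
    y: enter (7,6) at t=1.9745
    y: enter (7,7) at t=3.1292 ← occupied
  → r_1 = 3.1292
beam 2: φ=0°, α=105°
  dir = (cos 105°, sin 105°) = (-0.2588, 0.9659); from cell (6,4)
  next x-line at t=0.8500, next y-line at t=0.7350; Δt_x=3.8637, Δt_y=1.0353
    y: enter (6,5) at t=0.7350
    x: enter (5,5) at t=0.8500
    y: enter (5,6) at t=1.7703
    y: enter (5,7) at t=2.8056 ← occupied
  → r_2 = 2.8056
beam 3: φ=45°, α=150°
  dir = (cos 150°, sin 150°) = (-0.8660, 0.5000); from cell (6,4)
  next x-line at t=0.2540, next y-line at t=1.4200; Δt_x=1.1547, Δt_y=2.0000
    x: enter (5,4) at t=0.2540
    x: enter (4,4) at t=1.4087
    y: enter (4,5) at t=1.4200
    x: enter (3,5) at t=2.5634
    y: enter (3,6) at t=3.4200
    x: enter (2,6) at t=3.7181
    x: enter (1,6) at t=4.8728
    y: enter (1,7) at t=5.4200 ← occupied
  → r_3 = 5.4200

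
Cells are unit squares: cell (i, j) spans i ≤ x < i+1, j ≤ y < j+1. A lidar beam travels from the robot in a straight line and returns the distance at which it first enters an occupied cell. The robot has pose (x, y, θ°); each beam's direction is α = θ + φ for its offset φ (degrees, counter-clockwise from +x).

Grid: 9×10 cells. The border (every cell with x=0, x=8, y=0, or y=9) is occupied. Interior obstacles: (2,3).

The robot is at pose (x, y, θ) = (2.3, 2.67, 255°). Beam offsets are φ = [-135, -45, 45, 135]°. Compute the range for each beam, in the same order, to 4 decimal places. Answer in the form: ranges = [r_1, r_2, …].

beam 1: φ=-135°, α=120°
  d=(-0.5000,0.8660)  start (2,2)  tX=0.6000 tY=0.3811  stride 1/|dx|=2.0000 1/|dy|=1.1547
    cross y-line → (2,3), t=0.3811 (wall)
  → r_1 = 0.3811
beam 2: φ=-45°, α=210°
  d=(-0.8660,-0.5000)  start (2,2)  tX=0.3464 tY=1.3400  stride 1/|dx|=1.1547 1/|dy|=2.0000
    cross x-line → (1,2), t=0.3464
    cross y-line → (1,1), t=1.3400
    cross x-line → (0,1), t=1.5011 (wall)
  → r_2 = 1.5011
beam 3: φ=45°, α=300°
  d=(0.5000,-0.8660)  start (2,2)  tX=1.4000 tY=0.7736  stride 1/|dx|=2.0000 1/|dy|=1.1547
    cross y-line → (2,1), t=0.7736
    cross x-line → (3,1), t=1.4000
    cross y-line → (3,0), t=1.9283 (wall)
  → r_3 = 1.9283
beam 4: φ=135°, α=30°
  d=(0.8660,0.5000)  start (2,2)  tX=0.8083 tY=0.6600  stride 1/|dx|=1.1547 1/|dy|=2.0000
    cross y-line → (2,3), t=0.6600 (wall)
  → r_4 = 0.6600

ranges = [0.3811, 1.5011, 1.9283, 0.6600]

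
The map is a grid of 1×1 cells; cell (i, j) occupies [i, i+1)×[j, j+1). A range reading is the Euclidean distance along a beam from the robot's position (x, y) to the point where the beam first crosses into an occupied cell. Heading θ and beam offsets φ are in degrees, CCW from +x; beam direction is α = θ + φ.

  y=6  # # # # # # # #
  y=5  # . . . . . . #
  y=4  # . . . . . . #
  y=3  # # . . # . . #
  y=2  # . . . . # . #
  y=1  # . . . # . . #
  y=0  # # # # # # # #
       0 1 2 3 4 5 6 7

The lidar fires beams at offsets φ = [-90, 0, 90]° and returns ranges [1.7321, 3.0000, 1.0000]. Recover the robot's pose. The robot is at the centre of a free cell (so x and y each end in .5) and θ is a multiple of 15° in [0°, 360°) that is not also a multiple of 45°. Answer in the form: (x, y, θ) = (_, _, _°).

The pose lattice has 26·16 = 416 candidates. Test each by forward raycasting.
  (3.5, 3.5, 75°): beam 1 = 0.5176 ≠ 1.7321 ✗
  (1.5, 4.5, 195°): beam 1 = 1.5529 ≠ 1.7321 ✗
  (1.5, 5.5, 330°): beam 1 = 1.0000 ≠ 1.7321 ✗
  (3.5, 4.5, 330°): beam 1 = 4.0415 ≠ 1.7321 ✗
  …
  (5.5, 4.5, 150°): r_1=1.7321, r_2=3.0000, r_3=1.0000 — all match ✓
Only this pose fits every beam.

(x, y, θ) = (5.5, 4.5, 150°)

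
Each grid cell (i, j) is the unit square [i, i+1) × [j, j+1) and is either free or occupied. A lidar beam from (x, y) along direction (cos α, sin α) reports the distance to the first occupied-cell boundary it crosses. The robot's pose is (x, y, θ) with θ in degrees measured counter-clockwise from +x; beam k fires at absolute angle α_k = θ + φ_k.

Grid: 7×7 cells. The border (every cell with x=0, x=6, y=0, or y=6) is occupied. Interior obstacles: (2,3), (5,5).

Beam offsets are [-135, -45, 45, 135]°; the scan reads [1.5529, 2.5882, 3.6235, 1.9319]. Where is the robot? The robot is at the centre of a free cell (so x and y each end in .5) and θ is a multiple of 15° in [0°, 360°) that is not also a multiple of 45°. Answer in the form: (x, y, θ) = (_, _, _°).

The pose lattice has 23·16 = 368 candidates. Test each by forward raycasting.
  (1.5, 2.5, 195°): beam 1 = 1.0000 ≠ 1.5529 ✗
  (1.5, 4.5, 285°): beam 1 = 0.5774 ≠ 1.5529 ✗
  (4.5, 4.5, 255°): beam 1 = 1.7321 ≠ 1.5529 ✗
  (1.5, 3.5, 255°): beam 1 = 1.0000 ≠ 1.5529 ✗
  …
  (3.5, 4.5, 240°): r_1=1.5529, r_2=2.5882, r_3=3.6235, r_4=1.9319 — all match ✓
Unique over the lattice → pose = (3.5, 4.5, 240°).

(x, y, θ) = (3.5, 4.5, 240°)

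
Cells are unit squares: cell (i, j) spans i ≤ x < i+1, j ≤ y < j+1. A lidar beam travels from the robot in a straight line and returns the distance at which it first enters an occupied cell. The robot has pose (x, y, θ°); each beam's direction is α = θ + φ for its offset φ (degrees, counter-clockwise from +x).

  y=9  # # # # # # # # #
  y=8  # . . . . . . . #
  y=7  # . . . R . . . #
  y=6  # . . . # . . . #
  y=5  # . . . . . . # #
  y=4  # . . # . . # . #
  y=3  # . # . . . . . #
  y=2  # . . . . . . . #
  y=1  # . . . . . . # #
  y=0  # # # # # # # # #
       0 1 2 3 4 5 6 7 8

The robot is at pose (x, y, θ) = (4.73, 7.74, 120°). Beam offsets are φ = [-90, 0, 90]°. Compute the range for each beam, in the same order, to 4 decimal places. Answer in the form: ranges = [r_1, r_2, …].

beam 1: φ=-90°, α=30°
  d=(0.8660,0.5000)  start (4,7)  tX=0.3118 tY=0.5200  stride 1/|dx|=1.1547 1/|dy|=2.0000
    cross x-line → (5,7), t=0.3118
    cross y-line → (5,8), t=0.5200
    cross x-line → (6,8), t=1.4665
    cross y-line → (6,9), t=2.5200 (wall)
  → r_1 = 2.5200
beam 2: φ=0°, α=120°
  d=(-0.5000,0.8660)  start (4,7)  tX=1.4600 tY=0.3002  stride 1/|dx|=2.0000 1/|dy|=1.1547
    cross y-line → (4,8), t=0.3002
    cross y-line → (4,9), t=1.4549 (wall)
  → r_2 = 1.4549
beam 3: φ=90°, α=210°
  d=(-0.8660,-0.5000)  start (4,7)  tX=0.8429 tY=1.4800  stride 1/|dx|=1.1547 1/|dy|=2.0000
    cross x-line → (3,7), t=0.8429
    cross y-line → (3,6), t=1.4800
    cross x-line → (2,6), t=1.9976
    cross x-line → (1,6), t=3.1523
    cross y-line → (1,5), t=3.4800
    cross x-line → (0,5), t=4.3070 (wall)
  → r_3 = 4.3070

ranges = [2.5200, 1.4549, 4.3070]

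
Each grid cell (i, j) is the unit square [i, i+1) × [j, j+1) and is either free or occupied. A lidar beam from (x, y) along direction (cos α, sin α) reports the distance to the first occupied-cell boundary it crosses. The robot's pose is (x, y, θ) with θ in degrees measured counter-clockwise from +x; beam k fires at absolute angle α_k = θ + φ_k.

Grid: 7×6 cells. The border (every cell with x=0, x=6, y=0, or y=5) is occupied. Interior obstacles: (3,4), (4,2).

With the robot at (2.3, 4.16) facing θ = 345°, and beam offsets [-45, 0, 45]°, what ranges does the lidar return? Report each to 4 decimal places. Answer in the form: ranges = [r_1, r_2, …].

ranges = [3.6489, 3.8305, 0.8083]

beam 1: φ=-45°, α=300°
  direction (0.5000, -0.8660); cell (2,4); t to first gridline: x 1.4000, y 0.1848 (then +2.0000 / +1.1547)
    (2,3) via y @ 0.1848
    (2,2) via y @ 1.3395
    (3,2) via x @ 1.4000
    (3,1) via y @ 2.4942
    (4,1) via x @ 3.4000
    (4,0) via y @ 3.6489  # hit
  → r_1 = 3.6489
beam 2: φ=0°, α=345°
  direction (0.9659, -0.2588); cell (2,4); t to first gridline: x 0.7247, y 0.6182 (then +1.0353 / +3.8637)
    (2,3) via y @ 0.6182
    (3,3) via x @ 0.7247
    (4,3) via x @ 1.7600
    (5,3) via x @ 2.7952
    (6,3) via x @ 3.8305  # hit
  → r_2 = 3.8305
beam 3: φ=45°, α=30°
  direction (0.8660, 0.5000); cell (2,4); t to first gridline: x 0.8083, y 1.6800 (then +1.1547 / +2.0000)
    (3,4) via x @ 0.8083  # hit
  → r_3 = 0.8083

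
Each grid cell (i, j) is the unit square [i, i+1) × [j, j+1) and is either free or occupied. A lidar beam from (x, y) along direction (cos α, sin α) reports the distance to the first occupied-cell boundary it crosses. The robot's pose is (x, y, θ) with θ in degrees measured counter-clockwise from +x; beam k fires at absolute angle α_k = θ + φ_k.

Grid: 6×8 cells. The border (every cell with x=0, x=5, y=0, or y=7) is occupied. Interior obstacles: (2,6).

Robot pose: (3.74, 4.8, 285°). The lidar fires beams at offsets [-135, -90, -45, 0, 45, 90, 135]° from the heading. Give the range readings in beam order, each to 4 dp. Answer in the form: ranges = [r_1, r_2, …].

beam 1: φ=-135°, α=150°
  d=(-0.8660,0.5000)  start (3,4)  tX=0.8545 tY=0.4000  stride 1/|dx|=1.1547 1/|dy|=2.0000
    cross y-line → (3,5), t=0.4000
    cross x-line → (2,5), t=0.8545
    cross x-line → (1,5), t=2.0092
    cross y-line → (1,6), t=2.4000
    cross x-line → (0,6), t=3.1639 (wall)
  → r_1 = 3.1639
beam 2: φ=-90°, α=195°
  d=(-0.9659,-0.2588)  start (3,4)  tX=0.7661 tY=3.0910  stride 1/|dx|=1.0353 1/|dy|=3.8637
    cross x-line → (2,4), t=0.7661
    cross x-line → (1,4), t=1.8014
    cross x-line → (0,4), t=2.8367 (wall)
  → r_2 = 2.8367
beam 3: φ=-45°, α=240°
  d=(-0.5000,-0.8660)  start (3,4)  tX=1.4800 tY=0.9238  stride 1/|dx|=2.0000 1/|dy|=1.1547
    cross y-line → (3,3), t=0.9238
    cross x-line → (2,3), t=1.4800
    cross y-line → (2,2), t=2.0785
    cross y-line → (2,1), t=3.2332
    cross x-line → (1,1), t=3.4800
    cross y-line → (1,0), t=4.3879 (wall)
  → r_3 = 4.3879
beam 4: φ=0°, α=285°
  d=(0.2588,-0.9659)  start (3,4)  tX=1.0046 tY=0.8282  stride 1/|dx|=3.8637 1/|dy|=1.0353
    cross y-line → (3,3), t=0.8282
    cross x-line → (4,3), t=1.0046
    cross y-line → (4,2), t=1.8635
    cross y-line → (4,1), t=2.8988
    cross y-line → (4,0), t=3.9340 (wall)
  → r_4 = 3.9340
beam 5: φ=45°, α=330°
  d=(0.8660,-0.5000)  start (3,4)  tX=0.3002 tY=1.6000  stride 1/|dx|=1.1547 1/|dy|=2.0000
    cross x-line → (4,4), t=0.3002
    cross x-line → (5,4), t=1.4549 (wall)
  → r_5 = 1.4549
beam 6: φ=90°, α=15°
  d=(0.9659,0.2588)  start (3,4)  tX=0.2692 tY=0.7727  stride 1/|dx|=1.0353 1/|dy|=3.8637
    cross x-line → (4,4), t=0.2692
    cross y-line → (4,5), t=0.7727
    cross x-line → (5,5), t=1.3044 (wall)
  → r_6 = 1.3044
beam 7: φ=135°, α=60°
  d=(0.5000,0.8660)  start (3,4)  tX=0.5200 tY=0.2309  stride 1/|dx|=2.0000 1/|dy|=1.1547
    cross y-line → (3,5), t=0.2309
    cross x-line → (4,5), t=0.5200
    cross y-line → (4,6), t=1.3856
    cross x-line → (5,6), t=2.5200 (wall)
  → r_7 = 2.5200

ranges = [3.1639, 2.8367, 4.3879, 3.9340, 1.4549, 1.3044, 2.5200]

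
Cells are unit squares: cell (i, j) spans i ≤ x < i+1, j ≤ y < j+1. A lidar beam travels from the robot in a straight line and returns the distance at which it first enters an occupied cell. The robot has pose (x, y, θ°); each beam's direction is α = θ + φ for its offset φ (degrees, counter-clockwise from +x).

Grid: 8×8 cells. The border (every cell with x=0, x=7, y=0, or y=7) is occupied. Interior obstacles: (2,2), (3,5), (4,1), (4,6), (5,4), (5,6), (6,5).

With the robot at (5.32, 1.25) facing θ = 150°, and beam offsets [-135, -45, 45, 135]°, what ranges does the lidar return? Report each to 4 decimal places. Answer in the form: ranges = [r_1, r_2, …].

ranges = [1.7393, 4.9176, 0.3313, 0.2588]

beam 1: φ=-135°, α=15°
  direction (0.9659, 0.2588); cell (5,1); t to first gridline: x 0.7040, y 2.8978 (then +1.0353 / +3.8637)
    (6,1) via x @ 0.7040
    (7,1) via x @ 1.7393  # hit
  → r_1 = 1.7393
beam 2: φ=-45°, α=105°
  direction (-0.2588, 0.9659); cell (5,1); t to first gridline: x 1.2364, y 0.7765 (then +3.8637 / +1.0353)
    (5,2) via y @ 0.7765
    (4,2) via x @ 1.2364
    (4,3) via y @ 1.8117
    (4,4) via y @ 2.8470
    (4,5) via y @ 3.8823
    (4,6) via y @ 4.9176  # hit
  → r_2 = 4.9176
beam 3: φ=45°, α=195°
  direction (-0.9659, -0.2588); cell (5,1); t to first gridline: x 0.3313, y 0.9659 (then +1.0353 / +3.8637)
    (4,1) via x @ 0.3313  # hit
  → r_3 = 0.3313
beam 4: φ=135°, α=285°
  direction (0.2588, -0.9659); cell (5,1); t to first gridline: x 2.6273, y 0.2588 (then +3.8637 / +1.0353)
    (5,0) via y @ 0.2588  # hit
  → r_4 = 0.2588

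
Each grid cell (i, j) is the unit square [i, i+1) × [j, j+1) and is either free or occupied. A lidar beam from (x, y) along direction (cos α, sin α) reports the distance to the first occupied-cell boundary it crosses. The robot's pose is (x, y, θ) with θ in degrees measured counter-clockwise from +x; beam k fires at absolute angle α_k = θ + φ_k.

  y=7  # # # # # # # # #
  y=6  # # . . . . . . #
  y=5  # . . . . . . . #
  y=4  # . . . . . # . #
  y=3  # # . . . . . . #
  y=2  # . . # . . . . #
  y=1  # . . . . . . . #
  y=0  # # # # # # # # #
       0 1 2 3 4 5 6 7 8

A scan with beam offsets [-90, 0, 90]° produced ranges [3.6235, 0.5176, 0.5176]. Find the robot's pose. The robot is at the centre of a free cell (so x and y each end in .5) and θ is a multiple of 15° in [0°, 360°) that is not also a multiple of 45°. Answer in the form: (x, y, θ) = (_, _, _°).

(x, y, θ) = (7.5, 1.5, 255°)

The pose lattice has 38·16 = 608 candidates. Test each by forward raycasting.
  (4.5, 6.5, 165°): beam 1 = 0.5176 ≠ 3.6235 ✗
  (7.5, 3.5, 240°): beam 1 = 1.0000 ≠ 3.6235 ✗
  (7.5, 4.5, 330°): beam 1 = 4.0415 ≠ 3.6235 ✗
  …
  (7.5, 1.5, 255°): r_1=3.6235, r_2=0.5176, r_3=0.5176 — all match ✓
Only this pose fits every beam.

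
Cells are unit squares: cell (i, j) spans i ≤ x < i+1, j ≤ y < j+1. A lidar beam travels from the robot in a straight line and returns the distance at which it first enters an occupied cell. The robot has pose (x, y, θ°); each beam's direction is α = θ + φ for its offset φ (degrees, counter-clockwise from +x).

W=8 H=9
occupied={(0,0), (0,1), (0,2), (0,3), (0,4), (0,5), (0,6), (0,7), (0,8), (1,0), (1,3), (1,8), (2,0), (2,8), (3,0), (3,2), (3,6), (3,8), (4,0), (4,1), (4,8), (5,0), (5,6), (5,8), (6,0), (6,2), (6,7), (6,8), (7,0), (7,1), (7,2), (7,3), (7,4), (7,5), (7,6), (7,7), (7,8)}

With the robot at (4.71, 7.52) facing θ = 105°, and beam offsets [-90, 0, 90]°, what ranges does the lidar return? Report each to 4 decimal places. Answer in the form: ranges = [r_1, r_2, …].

beam 1: φ=-90°, α=15°
  d=(0.9659,0.2588)  start (4,7)  tX=0.3002 tY=1.8546  stride 1/|dx|=1.0353 1/|dy|=3.8637
    cross x-line → (5,7), t=0.3002
    cross x-line → (6,7), t=1.3355 (wall)
  → r_1 = 1.3355
beam 2: φ=0°, α=105°
  d=(-0.2588,0.9659)  start (4,7)  tX=2.7432 tY=0.4969  stride 1/|dx|=3.8637 1/|dy|=1.0353
    cross y-line → (4,8), t=0.4969 (wall)
  → r_2 = 0.4969
beam 3: φ=90°, α=195°
  d=(-0.9659,-0.2588)  start (4,7)  tX=0.7350 tY=2.0091  stride 1/|dx|=1.0353 1/|dy|=3.8637
    cross x-line → (3,7), t=0.7350
    cross x-line → (2,7), t=1.7703
    cross y-line → (2,6), t=2.0091
    cross x-line → (1,6), t=2.8056
    cross x-line → (0,6), t=3.8409 (wall)
  → r_3 = 3.8409

ranges = [1.3355, 0.4969, 3.8409]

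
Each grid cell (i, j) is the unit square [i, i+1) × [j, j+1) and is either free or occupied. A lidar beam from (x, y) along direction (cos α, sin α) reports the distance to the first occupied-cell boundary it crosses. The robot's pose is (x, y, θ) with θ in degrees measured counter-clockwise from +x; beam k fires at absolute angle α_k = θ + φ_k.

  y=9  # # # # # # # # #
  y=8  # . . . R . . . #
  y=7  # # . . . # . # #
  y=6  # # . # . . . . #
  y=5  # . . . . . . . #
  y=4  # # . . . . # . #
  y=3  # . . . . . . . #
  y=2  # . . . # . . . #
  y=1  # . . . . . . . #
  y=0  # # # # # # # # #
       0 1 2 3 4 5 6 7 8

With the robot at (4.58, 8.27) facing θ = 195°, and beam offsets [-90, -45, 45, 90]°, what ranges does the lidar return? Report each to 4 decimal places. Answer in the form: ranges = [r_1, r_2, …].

beam 1: φ=-90°, α=105°
  dir = (cos 105°, sin 105°) = (-0.2588, 0.9659); from cell (4,8)
  next x-line at t=2.2409, next y-line at t=0.7558; Δt_x=3.8637, Δt_y=1.0353
    y: enter (4,9) at t=0.7558 ← occupied
  → r_1 = 0.7558
beam 2: φ=-45°, α=150°
  dir = (cos 150°, sin 150°) = (-0.8660, 0.5000); from cell (4,8)
  next x-line at t=0.6697, next y-line at t=1.4600; Δt_x=1.1547, Δt_y=2.0000
    x: enter (3,8) at t=0.6697
    y: enter (3,9) at t=1.4600 ← occupied
  → r_2 = 1.4600
beam 3: φ=45°, α=240°
  dir = (cos 240°, sin 240°) = (-0.5000, -0.8660); from cell (4,8)
  next x-line at t=1.1600, next y-line at t=0.3118; Δt_x=2.0000, Δt_y=1.1547
    y: enter (4,7) at t=0.3118
    x: enter (3,7) at t=1.1600
    y: enter (3,6) at t=1.4665 ← occupied
  → r_3 = 1.4665
beam 4: φ=90°, α=285°
  dir = (cos 285°, sin 285°) = (0.2588, -0.9659); from cell (4,8)
  next x-line at t=1.6228, next y-line at t=0.2795; Δt_x=3.8637, Δt_y=1.0353
    y: enter (4,7) at t=0.2795
    y: enter (4,6) at t=1.3148
    x: enter (5,6) at t=1.6228
    y: enter (5,5) at t=2.3501
    y: enter (5,4) at t=3.3854
    y: enter (5,3) at t=4.4206
    y: enter (5,2) at t=5.4559
    x: enter (6,2) at t=5.4865
    y: enter (6,1) at t=6.4912
    y: enter (6,0) at t=7.5265 ← occupied
  → r_4 = 7.5265

ranges = [0.7558, 1.4600, 1.4665, 7.5265]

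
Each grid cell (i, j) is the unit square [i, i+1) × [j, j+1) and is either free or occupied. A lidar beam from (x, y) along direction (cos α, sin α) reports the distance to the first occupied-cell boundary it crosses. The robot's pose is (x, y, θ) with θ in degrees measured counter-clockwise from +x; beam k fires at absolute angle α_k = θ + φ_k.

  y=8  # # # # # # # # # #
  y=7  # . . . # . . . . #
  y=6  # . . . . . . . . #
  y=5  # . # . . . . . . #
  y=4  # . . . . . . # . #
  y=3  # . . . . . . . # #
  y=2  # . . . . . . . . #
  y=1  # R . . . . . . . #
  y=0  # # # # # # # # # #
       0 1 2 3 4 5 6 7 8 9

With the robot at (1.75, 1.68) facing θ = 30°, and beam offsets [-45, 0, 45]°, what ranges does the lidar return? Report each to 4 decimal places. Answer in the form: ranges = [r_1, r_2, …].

beam 1: φ=-45°, α=345°
  dir = (cos 345°, sin 345°) = (0.9659, -0.2588); from cell (1,1)
  next x-line at t=0.2588, next y-line at t=2.6273; Δt_x=1.0353, Δt_y=3.8637
    x: enter (2,1) at t=0.2588
    x: enter (3,1) at t=1.2941
    x: enter (4,1) at t=2.3294
    y: enter (4,0) at t=2.6273 ← occupied
  → r_1 = 2.6273
beam 2: φ=0°, α=30°
  dir = (cos 30°, sin 30°) = (0.8660, 0.5000); from cell (1,1)
  next x-line at t=0.2887, next y-line at t=0.6400; Δt_x=1.1547, Δt_y=2.0000
    x: enter (2,1) at t=0.2887
    y: enter (2,2) at t=0.6400
    x: enter (3,2) at t=1.4434
    x: enter (4,2) at t=2.5981
    y: enter (4,3) at t=2.6400
    x: enter (5,3) at t=3.7528
    y: enter (5,4) at t=4.6400
    x: enter (6,4) at t=4.9075
    x: enter (7,4) at t=6.0622 ← occupied
  → r_2 = 6.0622
beam 3: φ=45°, α=75°
  dir = (cos 75°, sin 75°) = (0.2588, 0.9659); from cell (1,1)
  next x-line at t=0.9659, next y-line at t=0.3313; Δt_x=3.8637, Δt_y=1.0353
    y: enter (1,2) at t=0.3313
    x: enter (2,2) at t=0.9659
    y: enter (2,3) at t=1.3666
    y: enter (2,4) at t=2.4018
    y: enter (2,5) at t=3.4371 ← occupied
  → r_3 = 3.4371

ranges = [2.6273, 6.0622, 3.4371]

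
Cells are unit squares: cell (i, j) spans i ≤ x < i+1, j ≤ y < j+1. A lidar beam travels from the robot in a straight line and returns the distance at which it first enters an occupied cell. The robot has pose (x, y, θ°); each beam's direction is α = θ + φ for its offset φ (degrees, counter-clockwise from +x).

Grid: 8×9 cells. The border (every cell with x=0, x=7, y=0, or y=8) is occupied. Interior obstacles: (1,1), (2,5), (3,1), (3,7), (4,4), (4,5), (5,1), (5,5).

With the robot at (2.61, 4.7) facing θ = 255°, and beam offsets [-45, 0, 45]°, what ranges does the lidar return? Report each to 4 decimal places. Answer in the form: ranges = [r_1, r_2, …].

ranges = [1.8591, 2.7952, 4.2724]

beam 1: φ=-45°, α=210°
  d=(-0.8660,-0.5000)  start (2,4)  tX=0.7044 tY=1.4000  stride 1/|dx|=1.1547 1/|dy|=2.0000
    cross x-line → (1,4), t=0.7044
    cross y-line → (1,3), t=1.4000
    cross x-line → (0,3), t=1.8591 (wall)
  → r_1 = 1.8591
beam 2: φ=0°, α=255°
  d=(-0.2588,-0.9659)  start (2,4)  tX=2.3569 tY=0.7247  stride 1/|dx|=3.8637 1/|dy|=1.0353
    cross y-line → (2,3), t=0.7247
    cross y-line → (2,2), t=1.7600
    cross x-line → (1,2), t=2.3569
    cross y-line → (1,1), t=2.7952 (wall)
  → r_2 = 2.7952
beam 3: φ=45°, α=300°
  d=(0.5000,-0.8660)  start (2,4)  tX=0.7800 tY=0.8083  stride 1/|dx|=2.0000 1/|dy|=1.1547
    cross x-line → (3,4), t=0.7800
    cross y-line → (3,3), t=0.8083
    cross y-line → (3,2), t=1.9630
    cross x-line → (4,2), t=2.7800
    cross y-line → (4,1), t=3.1177
    cross y-line → (4,0), t=4.2724 (wall)
  → r_3 = 4.2724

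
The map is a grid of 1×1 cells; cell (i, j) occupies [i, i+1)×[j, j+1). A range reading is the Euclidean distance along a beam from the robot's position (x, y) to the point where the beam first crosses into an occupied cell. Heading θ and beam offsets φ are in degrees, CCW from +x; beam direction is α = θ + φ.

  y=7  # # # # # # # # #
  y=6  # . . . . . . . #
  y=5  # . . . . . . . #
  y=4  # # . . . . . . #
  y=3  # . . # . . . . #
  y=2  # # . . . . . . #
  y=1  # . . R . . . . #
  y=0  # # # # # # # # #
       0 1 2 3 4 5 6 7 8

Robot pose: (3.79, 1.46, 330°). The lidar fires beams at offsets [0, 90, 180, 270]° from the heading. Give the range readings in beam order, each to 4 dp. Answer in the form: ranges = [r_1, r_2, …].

beam 1: φ=0°, α=330°
  d=(0.8660,-0.5000)  start (3,1)  tX=0.2425 tY=0.9200  stride 1/|dx|=1.1547 1/|dy|=2.0000
    cross x-line → (4,1), t=0.2425
    cross y-line → (4,0), t=0.9200 (wall)
  → r_1 = 0.9200
beam 2: φ=90°, α=60°
  d=(0.5000,0.8660)  start (3,1)  tX=0.4200 tY=0.6235  stride 1/|dx|=2.0000 1/|dy|=1.1547
    cross x-line → (4,1), t=0.4200
    cross y-line → (4,2), t=0.6235
    cross y-line → (4,3), t=1.7782
    cross x-line → (5,3), t=2.4200
    cross y-line → (5,4), t=2.9329
    cross y-line → (5,5), t=4.0876
    cross x-line → (6,5), t=4.4200
    cross y-line → (6,6), t=5.2423
    cross y-line → (6,7), t=6.3970 (wall)
  → r_2 = 6.3970
beam 3: φ=180°, α=150°
  d=(-0.8660,0.5000)  start (3,1)  tX=0.9122 tY=1.0800  stride 1/|dx|=1.1547 1/|dy|=2.0000
    cross x-line → (2,1), t=0.9122
    cross y-line → (2,2), t=1.0800
    cross x-line → (1,2), t=2.0669 (wall)
  → r_3 = 2.0669
beam 4: φ=270°, α=240°
  d=(-0.5000,-0.8660)  start (3,1)  tX=1.5800 tY=0.5312  stride 1/|dx|=2.0000 1/|dy|=1.1547
    cross y-line → (3,0), t=0.5312 (wall)
  → r_4 = 0.5312

ranges = [0.9200, 6.3970, 2.0669, 0.5312]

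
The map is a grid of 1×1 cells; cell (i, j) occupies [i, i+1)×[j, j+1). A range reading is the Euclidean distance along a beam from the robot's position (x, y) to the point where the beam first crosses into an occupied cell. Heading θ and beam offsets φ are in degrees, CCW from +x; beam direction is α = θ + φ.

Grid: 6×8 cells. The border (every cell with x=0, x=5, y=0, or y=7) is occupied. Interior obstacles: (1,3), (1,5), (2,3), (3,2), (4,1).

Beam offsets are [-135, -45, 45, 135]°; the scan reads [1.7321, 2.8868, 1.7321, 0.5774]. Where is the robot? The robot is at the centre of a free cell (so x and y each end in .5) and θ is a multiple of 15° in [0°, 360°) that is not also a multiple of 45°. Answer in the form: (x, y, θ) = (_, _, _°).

Enumerate (i+0.5, j+0.5, θ) over the 19 free cells and 16 admissible headings. For each, cast all 4 beams and compare to the given ranges.
  (2.5, 1.5, 330°): beam 1 = 1.5529 ≠ 1.7321 ✗
  (2.5, 5.5, 345°): beam 1 = 0.5774 ≠ 1.7321 ✗
  (3.5, 5.5, 285°): beam 1 = 2.8868 ≠ 1.7321 ✗
  …
  (2.5, 5.5, 15°): r_1=1.7321, r_2=2.8868, r_3=1.7321, r_4=0.5774 — all match ✓
No second candidate reproduces the full scan.

(x, y, θ) = (2.5, 5.5, 15°)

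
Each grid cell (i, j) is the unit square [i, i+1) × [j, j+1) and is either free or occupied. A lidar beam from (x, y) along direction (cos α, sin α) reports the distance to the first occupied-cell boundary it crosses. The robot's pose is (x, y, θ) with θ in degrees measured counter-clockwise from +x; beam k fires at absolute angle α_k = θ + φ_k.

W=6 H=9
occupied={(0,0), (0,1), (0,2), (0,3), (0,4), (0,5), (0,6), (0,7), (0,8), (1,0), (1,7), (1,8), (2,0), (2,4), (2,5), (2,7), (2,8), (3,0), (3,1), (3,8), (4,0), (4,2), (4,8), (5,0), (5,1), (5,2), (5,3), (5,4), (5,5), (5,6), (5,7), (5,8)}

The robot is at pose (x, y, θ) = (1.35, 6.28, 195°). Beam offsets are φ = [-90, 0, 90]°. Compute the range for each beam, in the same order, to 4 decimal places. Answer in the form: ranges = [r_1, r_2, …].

ranges = [0.7454, 0.3623, 5.4663]

beam 1: φ=-90°, α=105°
  dir = (cos 105°, sin 105°) = (-0.2588, 0.9659); from cell (1,6)
  next x-line at t=1.3523, next y-line at t=0.7454; Δt_x=3.8637, Δt_y=1.0353
    y: enter (1,7) at t=0.7454 ← occupied
  → r_1 = 0.7454
beam 2: φ=0°, α=195°
  dir = (cos 195°, sin 195°) = (-0.9659, -0.2588); from cell (1,6)
  next x-line at t=0.3623, next y-line at t=1.0818; Δt_x=1.0353, Δt_y=3.8637
    x: enter (0,6) at t=0.3623 ← occupied
  → r_2 = 0.3623
beam 3: φ=90°, α=285°
  dir = (cos 285°, sin 285°) = (0.2588, -0.9659); from cell (1,6)
  next x-line at t=2.5114, next y-line at t=0.2899; Δt_x=3.8637, Δt_y=1.0353
    y: enter (1,5) at t=0.2899
    y: enter (1,4) at t=1.3252
    y: enter (1,3) at t=2.3604
    x: enter (2,3) at t=2.5114
    y: enter (2,2) at t=3.3957
    y: enter (2,1) at t=4.4310
    y: enter (2,0) at t=5.4663 ← occupied
  → r_3 = 5.4663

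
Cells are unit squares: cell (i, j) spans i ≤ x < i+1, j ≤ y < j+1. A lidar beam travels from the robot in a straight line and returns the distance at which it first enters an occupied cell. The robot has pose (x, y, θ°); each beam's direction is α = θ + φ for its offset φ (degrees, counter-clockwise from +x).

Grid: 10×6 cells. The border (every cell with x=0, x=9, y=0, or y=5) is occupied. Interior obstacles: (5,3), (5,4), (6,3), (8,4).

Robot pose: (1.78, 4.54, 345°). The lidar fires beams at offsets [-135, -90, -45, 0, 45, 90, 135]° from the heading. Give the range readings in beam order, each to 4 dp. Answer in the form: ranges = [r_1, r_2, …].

ranges = [0.9007, 3.0137, 4.0876, 3.3336, 0.9200, 0.4762, 0.5312]

beam 1: φ=-135°, α=210°
  direction (-0.8660, -0.5000); cell (1,4); t to first gridline: x 0.9007, y 1.0800 (then +1.1547 / +2.0000)
    (0,4) via x @ 0.9007  # hit
  → r_1 = 0.9007
beam 2: φ=-90°, α=255°
  direction (-0.2588, -0.9659); cell (1,4); t to first gridline: x 3.0137, y 0.5590 (then +3.8637 / +1.0353)
    (1,3) via y @ 0.5590
    (1,2) via y @ 1.5943
    (1,1) via y @ 2.6296
    (0,1) via x @ 3.0137  # hit
  → r_2 = 3.0137
beam 3: φ=-45°, α=300°
  direction (0.5000, -0.8660); cell (1,4); t to first gridline: x 0.4400, y 0.6235 (then +2.0000 / +1.1547)
    (2,4) via x @ 0.4400
    (2,3) via y @ 0.6235
    (2,2) via y @ 1.7782
    (3,2) via x @ 2.4400
    (3,1) via y @ 2.9329
    (3,0) via y @ 4.0876  # hit
  → r_3 = 4.0876
beam 4: φ=0°, α=345°
  direction (0.9659, -0.2588); cell (1,4); t to first gridline: x 0.2278, y 2.0864 (then +1.0353 / +3.8637)
    (2,4) via x @ 0.2278
    (3,4) via x @ 1.2630
    (3,3) via y @ 2.0864
    (4,3) via x @ 2.2983
    (5,3) via x @ 3.3336  # hit
  → r_4 = 3.3336
beam 5: φ=45°, α=30°
  direction (0.8660, 0.5000); cell (1,4); t to first gridline: x 0.2540, y 0.9200 (then +1.1547 / +2.0000)
    (2,4) via x @ 0.2540
    (2,5) via y @ 0.9200  # hit
  → r_5 = 0.9200
beam 6: φ=90°, α=75°
  direction (0.2588, 0.9659); cell (1,4); t to first gridline: x 0.8500, y 0.4762 (then +3.8637 / +1.0353)
    (1,5) via y @ 0.4762  # hit
  → r_6 = 0.4762
beam 7: φ=135°, α=120°
  direction (-0.5000, 0.8660); cell (1,4); t to first gridline: x 1.5600, y 0.5312 (then +2.0000 / +1.1547)
    (1,5) via y @ 0.5312  # hit
  → r_7 = 0.5312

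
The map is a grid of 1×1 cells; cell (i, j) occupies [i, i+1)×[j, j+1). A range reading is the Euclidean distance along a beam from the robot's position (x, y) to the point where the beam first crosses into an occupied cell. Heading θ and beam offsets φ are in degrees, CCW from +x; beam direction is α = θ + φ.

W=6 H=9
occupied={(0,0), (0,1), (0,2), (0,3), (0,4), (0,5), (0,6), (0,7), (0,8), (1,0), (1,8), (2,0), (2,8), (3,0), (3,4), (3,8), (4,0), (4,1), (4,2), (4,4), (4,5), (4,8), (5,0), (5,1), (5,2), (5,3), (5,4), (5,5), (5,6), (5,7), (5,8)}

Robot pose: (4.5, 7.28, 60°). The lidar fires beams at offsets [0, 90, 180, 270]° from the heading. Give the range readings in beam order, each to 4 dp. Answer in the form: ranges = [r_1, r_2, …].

beam 1: φ=0°, α=60°
  dir = (cos 60°, sin 60°) = (0.5000, 0.8660); from cell (4,7)
  next x-line at t=1.0000, next y-line at t=0.8314; Δt_x=2.0000, Δt_y=1.1547
    y: enter (4,8) at t=0.8314 ← occupied
  → r_1 = 0.8314
beam 2: φ=90°, α=150°
  dir = (cos 150°, sin 150°) = (-0.8660, 0.5000); from cell (4,7)
  next x-line at t=0.5774, next y-line at t=1.4400; Δt_x=1.1547, Δt_y=2.0000
    x: enter (3,7) at t=0.5774
    y: enter (3,8) at t=1.4400 ← occupied
  → r_2 = 1.4400
beam 3: φ=180°, α=240°
  dir = (cos 240°, sin 240°) = (-0.5000, -0.8660); from cell (4,7)
  next x-line at t=1.0000, next y-line at t=0.3233; Δt_x=2.0000, Δt_y=1.1547
    y: enter (4,6) at t=0.3233
    x: enter (3,6) at t=1.0000
    y: enter (3,5) at t=1.4780
    y: enter (3,4) at t=2.6327 ← occupied
  → r_3 = 2.6327
beam 4: φ=270°, α=330°
  dir = (cos 330°, sin 330°) = (0.8660, -0.5000); from cell (4,7)
  next x-line at t=0.5774, next y-line at t=0.5600; Δt_x=1.1547, Δt_y=2.0000
    y: enter (4,6) at t=0.5600
    x: enter (5,6) at t=0.5774 ← occupied
  → r_4 = 0.5774

ranges = [0.8314, 1.4400, 2.6327, 0.5774]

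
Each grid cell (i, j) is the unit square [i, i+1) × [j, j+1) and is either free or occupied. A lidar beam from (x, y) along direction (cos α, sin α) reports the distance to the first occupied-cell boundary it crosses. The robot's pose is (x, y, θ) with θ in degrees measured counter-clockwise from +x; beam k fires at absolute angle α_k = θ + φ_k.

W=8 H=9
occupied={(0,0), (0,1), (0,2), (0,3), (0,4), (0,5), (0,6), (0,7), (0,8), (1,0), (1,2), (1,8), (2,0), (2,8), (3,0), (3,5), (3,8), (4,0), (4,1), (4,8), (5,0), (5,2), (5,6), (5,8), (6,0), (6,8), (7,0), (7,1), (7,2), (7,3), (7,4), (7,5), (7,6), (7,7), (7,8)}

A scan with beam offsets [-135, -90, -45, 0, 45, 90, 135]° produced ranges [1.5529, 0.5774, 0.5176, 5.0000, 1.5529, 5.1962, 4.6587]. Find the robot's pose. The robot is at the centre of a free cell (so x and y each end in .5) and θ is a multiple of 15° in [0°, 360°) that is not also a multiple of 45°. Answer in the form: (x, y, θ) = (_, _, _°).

(x, y, θ) = (5.5, 5.5, 150°)

The pose lattice has 37·16 = 592 candidates. Test each by forward raycasting.
  (1.5, 5.5, 165°): beam 1 = 5.0000 ≠ 1.5529 ✗
  (2.5, 1.5, 15°): beam 1 = 0.5774 ≠ 1.5529 ✗
  (1.5, 3.5, 60°): beam 1 = 0.5176 ≠ 1.5529 ✗
  (6.5, 2.5, 75°): beam 1 = 1.0000 ≠ 1.5529 ✗
  …
  (5.5, 5.5, 150°): r_1=1.5529, r_2=0.5774, r_3=0.5176, r_4=5.0000, r_5=1.5529, r_6=5.1962, r_7=4.6587 — all match ✓
Only this pose fits every beam.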